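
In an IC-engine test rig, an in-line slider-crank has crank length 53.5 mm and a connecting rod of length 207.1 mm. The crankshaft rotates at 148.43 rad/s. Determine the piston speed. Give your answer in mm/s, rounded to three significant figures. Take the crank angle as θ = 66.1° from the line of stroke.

ω = 148.4 rad/s
For an in-line slider-crank, x = r cosθ + √(L² − r² sin²θ), so v = −rω sinθ·[1 + r cosθ/√(L² − r² sin²θ)].
With r = 0.0535 m, L = 0.2071 m, θ = 66.1°: √(L² − r² sin²θ) = 0.20124 m.
v = −0.0535·148.4·0.91425·[1 + 0.0535·0.40514/0.20124] = -8.0421 m/s.
|v| = 8.0421 m/s = 8042.1 mm/s.

8040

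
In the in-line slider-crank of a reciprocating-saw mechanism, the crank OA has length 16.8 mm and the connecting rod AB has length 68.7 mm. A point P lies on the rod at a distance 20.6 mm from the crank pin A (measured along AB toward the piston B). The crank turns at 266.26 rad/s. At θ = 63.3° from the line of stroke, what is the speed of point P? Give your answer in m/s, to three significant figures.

ω = 266.3 rad/s.  Crank-pin speed |V_A| = rω = 4.4732 m/s, perpendicular to OA.
Rod angle: sinφ = −(r/L) sinθ ⇒ φ = -12.619°; ω_rod = −rω cosθ/√(L²−r²sin²θ) = -29.98 rad/s.
V_P = V_A + ω_rod × AP, with AP = 0.0206 m along the rod.
Components: V_Px = −rω sinθ − a·ω_rod·sinφ = -4.1311 m/s;  V_Py = rω cosθ + a·ω_rod·cosφ = +1.4072 m/s.
|V_P| = √(V_Px² + V_Py²) = 4.3642 m/s.

4.36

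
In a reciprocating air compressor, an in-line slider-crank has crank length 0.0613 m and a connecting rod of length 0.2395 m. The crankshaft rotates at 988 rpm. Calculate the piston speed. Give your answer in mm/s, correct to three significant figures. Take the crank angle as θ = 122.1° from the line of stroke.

4620

ω = 2π·988/60 = 103.5 rad/s
For an in-line slider-crank, x = r cosθ + √(L² − r² sin²θ), so v = −rω sinθ·[1 + r cosθ/√(L² − r² sin²θ)].
With r = 0.0613 m, L = 0.2395 m, θ = 122.1°: √(L² − r² sin²θ) = 0.2338 m.
v = −0.0613·103.5·0.84712·[1 + 0.0613·-0.53140/0.2338] = -4.6241 m/s.
|v| = 4.6241 m/s = 4624.1 mm/s.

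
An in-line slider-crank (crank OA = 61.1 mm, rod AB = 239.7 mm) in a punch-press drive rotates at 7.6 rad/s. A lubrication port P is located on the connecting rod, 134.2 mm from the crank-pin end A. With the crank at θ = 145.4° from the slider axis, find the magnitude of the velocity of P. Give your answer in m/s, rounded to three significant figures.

ω = 7.6 rad/s.  Crank-pin speed |V_A| = rω = 0.46436 m/s, perpendicular to OA.
Rod angle: sinφ = −(r/L) sinθ ⇒ φ = -8.322°; ω_rod = −rω cosθ/√(L²−r²sin²θ) = +1.6116 rad/s.
V_P = V_A + ω_rod × AP, with AP = 0.1342 m along the rod.
Components: V_Px = −rω sinθ − a·ω_rod·sinφ = -0.23238 m/s;  V_Py = rω cosθ + a·ω_rod·cosφ = -0.16823 m/s.
|V_P| = √(V_Px² + V_Py²) = 0.28688 m/s.

0.287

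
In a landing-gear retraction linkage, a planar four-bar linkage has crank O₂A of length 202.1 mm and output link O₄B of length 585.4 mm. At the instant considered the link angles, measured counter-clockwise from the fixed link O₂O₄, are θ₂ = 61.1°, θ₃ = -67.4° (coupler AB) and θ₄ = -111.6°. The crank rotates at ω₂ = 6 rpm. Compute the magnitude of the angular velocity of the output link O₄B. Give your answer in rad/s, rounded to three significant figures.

0.244

ω₂ = 0.6283 rad/s (from 6 rpm).
Differentiating the loop-closure r₂e^{iθ₂}+r₃e^{iθ₃}=r₁+r₄e^{iθ₄} gives r₂ω₂e^{iθ₂}+r₃ω₃e^{iθ₃}=r₄ω₄e^{iθ₄}.
Eliminating the other unknown: ω₄ = r₂ω₂ sin(θ₂−θ₃) / [r₄ sin(θ₄−θ₃)].
Numerator sine = +0.78261; denominator sine = -0.69717.
Result = 0.2021·0.6283·(+0.78261) / (0.5854·(-0.69717)) = -0.2435 rad/s; magnitude 0.2435 rad/s.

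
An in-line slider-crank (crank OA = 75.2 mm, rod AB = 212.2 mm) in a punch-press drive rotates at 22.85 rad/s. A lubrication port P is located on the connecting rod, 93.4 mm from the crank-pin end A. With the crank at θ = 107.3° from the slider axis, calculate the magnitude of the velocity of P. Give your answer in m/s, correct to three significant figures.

ω = 22.85 rad/s.  Crank-pin speed |V_A| = rω = 1.7183 m/s, perpendicular to OA.
Rod angle: sinφ = −(r/L) sinθ ⇒ φ = -19.776°; ω_rod = −rω cosθ/√(L²−r²sin²θ) = +2.559 rad/s.
V_P = V_A + ω_rod × AP, with AP = 0.0934 m along the rod.
Components: V_Px = −rω sinθ − a·ω_rod·sinφ = -1.5597 m/s;  V_Py = rω cosθ + a·ω_rod·cosφ = -0.28607 m/s.
|V_P| = √(V_Px² + V_Py²) = 1.5857 m/s.

1.59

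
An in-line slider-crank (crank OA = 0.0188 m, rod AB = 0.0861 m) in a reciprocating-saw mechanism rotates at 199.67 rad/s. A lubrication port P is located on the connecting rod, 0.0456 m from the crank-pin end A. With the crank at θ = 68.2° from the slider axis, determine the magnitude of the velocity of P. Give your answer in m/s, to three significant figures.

ω = 199.7 rad/s.  Crank-pin speed |V_A| = rω = 3.7538 m/s, perpendicular to OA.
Rod angle: sinφ = −(r/L) sinθ ⇒ φ = -11.697°; ω_rod = −rω cosθ/√(L²−r²sin²θ) = -16.534 rad/s.
V_P = V_A + ω_rod × AP, with AP = 0.0456 m along the rod.
Components: V_Px = −rω sinθ − a·ω_rod·sinφ = -3.6382 m/s;  V_Py = rω cosθ + a·ω_rod·cosφ = +0.65573 m/s.
|V_P| = √(V_Px² + V_Py²) = 3.6968 m/s.

3.70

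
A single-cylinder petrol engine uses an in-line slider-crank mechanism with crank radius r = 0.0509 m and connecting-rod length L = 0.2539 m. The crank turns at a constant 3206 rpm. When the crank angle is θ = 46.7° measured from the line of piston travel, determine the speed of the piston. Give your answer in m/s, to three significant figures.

14.2

ω = 2π·3206/60 = 335.7 rad/s
For an in-line slider-crank, x = r cosθ + √(L² − r² sin²θ), so v = −rω sinθ·[1 + r cosθ/√(L² − r² sin²θ)].
With r = 0.0509 m, L = 0.2539 m, θ = 46.7°: √(L² − r² sin²θ) = 0.25118 m.
v = −0.0509·335.7·0.72777·[1 + 0.0509·0.68582/0.25118] = -14.165 m/s.
|v| = 14.165 m/s.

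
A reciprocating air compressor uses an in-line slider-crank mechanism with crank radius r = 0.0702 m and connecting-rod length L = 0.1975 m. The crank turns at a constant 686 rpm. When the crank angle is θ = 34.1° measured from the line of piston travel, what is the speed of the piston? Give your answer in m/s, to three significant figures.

ω = 2π·686/60 = 71.84 rad/s
For an in-line slider-crank, x = r cosθ + √(L² − r² sin²θ), so v = −rω sinθ·[1 + r cosθ/√(L² − r² sin²θ)].
With r = 0.0702 m, L = 0.1975 m, θ = 34.1°: √(L² − r² sin²θ) = 0.19354 m.
v = −0.0702·71.84·0.56064·[1 + 0.0702·0.82806/0.19354] = -3.6765 m/s.
|v| = 3.6765 m/s.

3.68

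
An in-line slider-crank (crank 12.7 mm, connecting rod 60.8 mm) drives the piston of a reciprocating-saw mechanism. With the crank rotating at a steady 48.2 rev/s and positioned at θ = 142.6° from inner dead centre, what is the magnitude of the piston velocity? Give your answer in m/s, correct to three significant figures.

ω = 2π·48.2 = 302.8 rad/s
For an in-line slider-crank, x = r cosθ + √(L² − r² sin²θ), so v = −rω sinθ·[1 + r cosθ/√(L² − r² sin²θ)].
With r = 0.0127 m, L = 0.0608 m, θ = 142.6°: √(L² − r² sin²θ) = 0.060309 m.
v = −0.0127·302.8·0.60738·[1 + 0.0127·-0.79441/0.060309] = -1.9453 m/s.
|v| = 1.9453 m/s.

1.95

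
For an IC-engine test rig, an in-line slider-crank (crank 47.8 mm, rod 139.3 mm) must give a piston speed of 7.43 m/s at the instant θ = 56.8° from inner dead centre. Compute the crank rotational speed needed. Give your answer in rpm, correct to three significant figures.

For an in-line slider-crank, |v_piston| = rω|sinθ|·[1 + r cosθ/√(L² − r² sin²θ)].
With r = 0.0478 m, L = 0.1393 m, θ = 56.8°: the bracketed kinematic factor |dx/dθ| = 0.047843 m.
ω = v/|dx/dθ| = 7.43/0.047843 = 155.3 rad/s.
N = 60ω/(2π) = 1483 rpm.

1480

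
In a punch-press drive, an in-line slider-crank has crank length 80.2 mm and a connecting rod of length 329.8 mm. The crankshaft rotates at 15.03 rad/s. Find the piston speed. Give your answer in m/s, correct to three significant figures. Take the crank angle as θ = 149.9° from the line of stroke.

0.476

ω = 15.03 rad/s
For an in-line slider-crank, x = r cosθ + √(L² − r² sin²θ), so v = −rω sinθ·[1 + r cosθ/√(L² − r² sin²θ)].
With r = 0.0802 m, L = 0.3298 m, θ = 149.9°: √(L² − r² sin²θ) = 0.32734 m.
v = −0.0802·15.03·0.50151·[1 + 0.0802·-0.86515/0.32734] = -0.47638 m/s.
|v| = 0.47638 m/s.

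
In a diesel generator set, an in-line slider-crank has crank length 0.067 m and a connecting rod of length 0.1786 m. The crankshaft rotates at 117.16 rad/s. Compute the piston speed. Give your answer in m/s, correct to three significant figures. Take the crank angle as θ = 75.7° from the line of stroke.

8.36

ω = 117.2 rad/s
For an in-line slider-crank, x = r cosθ + √(L² − r² sin²θ), so v = −rω sinθ·[1 + r cosθ/√(L² − r² sin²θ)].
With r = 0.067 m, L = 0.1786 m, θ = 75.7°: √(L² − r² sin²θ) = 0.16638 m.
v = −0.067·117.2·0.96902·[1 + 0.067·0.24700/0.16638] = -8.3631 m/s.
|v| = 8.3631 m/s.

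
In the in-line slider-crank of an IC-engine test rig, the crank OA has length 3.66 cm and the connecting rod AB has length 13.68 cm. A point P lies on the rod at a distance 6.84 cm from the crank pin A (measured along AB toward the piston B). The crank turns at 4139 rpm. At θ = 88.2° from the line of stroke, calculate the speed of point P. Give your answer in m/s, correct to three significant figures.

15.9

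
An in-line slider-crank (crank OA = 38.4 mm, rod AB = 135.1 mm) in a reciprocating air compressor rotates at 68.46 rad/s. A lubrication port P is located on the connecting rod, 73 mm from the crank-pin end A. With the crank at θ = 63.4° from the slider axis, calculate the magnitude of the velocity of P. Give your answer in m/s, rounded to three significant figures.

2.58

ω = 68.46 rad/s.  Crank-pin speed |V_A| = rω = 2.6289 m/s, perpendicular to OA.
Rod angle: sinφ = −(r/L) sinθ ⇒ φ = -14.723°; ω_rod = −rω cosθ/√(L²−r²sin²θ) = -9.0086 rad/s.
V_P = V_A + ω_rod × AP, with AP = 0.073 m along the rod.
Components: V_Px = −rω sinθ − a·ω_rod·sinφ = -2.5177 m/s;  V_Py = rω cosθ + a·ω_rod·cosφ = +0.54106 m/s.
|V_P| = √(V_Px² + V_Py²) = 2.5752 m/s.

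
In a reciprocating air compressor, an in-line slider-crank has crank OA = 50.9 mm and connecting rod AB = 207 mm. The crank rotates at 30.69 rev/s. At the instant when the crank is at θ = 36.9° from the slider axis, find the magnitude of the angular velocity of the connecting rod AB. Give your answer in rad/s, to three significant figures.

38.3

ω = 192.8 rad/s (converted from 30.69 rev/s).
The rod makes angle φ with the slider axis where L sinφ = r sinθ; differentiating, L cosφ·φ̇ = r ω cosθ.
L cosφ = √(L² − r² sin²θ) = 0.20473 m.
|ω_rod| = r ω |cosθ| / √(L² − r² sin²θ) = 0.0509·192.8·0.79968/0.20473 = 38.338 rad/s.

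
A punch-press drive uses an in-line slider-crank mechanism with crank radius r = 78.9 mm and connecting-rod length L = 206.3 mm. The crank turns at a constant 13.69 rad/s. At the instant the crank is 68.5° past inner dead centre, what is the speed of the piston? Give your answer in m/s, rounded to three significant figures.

ω = 13.69 rad/s
For an in-line slider-crank, x = r cosθ + √(L² − r² sin²θ), so v = −rω sinθ·[1 + r cosθ/√(L² − r² sin²θ)].
With r = 0.0789 m, L = 0.2063 m, θ = 68.5°: √(L² − r² sin²θ) = 0.1928 m.
v = −0.0789·13.69·0.93042·[1 + 0.0789·0.36650/0.1928] = -1.1557 m/s.
|v| = 1.1557 m/s.

1.16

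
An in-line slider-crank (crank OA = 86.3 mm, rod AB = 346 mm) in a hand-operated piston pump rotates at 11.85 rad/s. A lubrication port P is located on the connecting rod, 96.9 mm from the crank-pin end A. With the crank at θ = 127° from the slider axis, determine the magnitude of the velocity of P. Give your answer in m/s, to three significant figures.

0.899

ω = 11.85 rad/s.  Crank-pin speed |V_A| = rω = 1.0227 m/s, perpendicular to OA.
Rod angle: sinφ = −(r/L) sinθ ⇒ φ = -11.490°; ω_rod = −rω cosθ/√(L²−r²sin²θ) = +1.8151 rad/s.
V_P = V_A + ω_rod × AP, with AP = 0.0969 m along the rod.
Components: V_Px = −rω sinθ − a·ω_rod·sinφ = -0.78169 m/s;  V_Py = rω cosθ + a·ω_rod·cosφ = -0.44309 m/s.
|V_P| = √(V_Px² + V_Py²) = 0.89854 m/s.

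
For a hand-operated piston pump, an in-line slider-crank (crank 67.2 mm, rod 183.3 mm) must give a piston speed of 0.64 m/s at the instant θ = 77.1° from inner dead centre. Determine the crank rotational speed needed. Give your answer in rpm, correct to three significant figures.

85.8

For an in-line slider-crank, |v_piston| = rω|sinθ|·[1 + r cosθ/√(L² − r² sin²θ)].
With r = 0.0672 m, L = 0.1833 m, θ = 77.1°: the bracketed kinematic factor |dx/dθ| = 0.071244 m.
ω = v/|dx/dθ| = 0.64/0.071244 = 8.9832 rad/s.
N = 60ω/(2π) = 85.783 rpm.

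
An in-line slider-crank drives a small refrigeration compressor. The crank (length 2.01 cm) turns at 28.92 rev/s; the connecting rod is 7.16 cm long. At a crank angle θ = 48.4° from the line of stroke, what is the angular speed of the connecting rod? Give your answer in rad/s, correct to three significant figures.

ω = 181.7 rad/s (converted from 28.92 rev/s).
The rod makes angle φ with the slider axis where L sinφ = r sinθ; differentiating, L cosφ·φ̇ = r ω cosθ.
L cosφ = √(L² − r² sin²θ) = 0.070005 m.
|ω_rod| = r ω |cosθ| / √(L² − r² sin²θ) = 0.0201·181.7·0.66393/0.070005 = 34.639 rad/s.

34.6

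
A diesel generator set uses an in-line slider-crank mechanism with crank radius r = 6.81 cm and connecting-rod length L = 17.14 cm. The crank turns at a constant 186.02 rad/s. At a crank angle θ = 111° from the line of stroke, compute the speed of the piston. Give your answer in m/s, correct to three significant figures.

10.0

ω = 186 rad/s
For an in-line slider-crank, x = r cosθ + √(L² − r² sin²θ), so v = −rω sinθ·[1 + r cosθ/√(L² − r² sin²θ)].
With r = 0.0681 m, L = 0.1714 m, θ = 111°: √(L² − r² sin²θ) = 0.15917 m.
v = −0.0681·186·0.93358·[1 + 0.0681·-0.35837/0.15917] = -10.013 m/s.
|v| = 10.013 m/s.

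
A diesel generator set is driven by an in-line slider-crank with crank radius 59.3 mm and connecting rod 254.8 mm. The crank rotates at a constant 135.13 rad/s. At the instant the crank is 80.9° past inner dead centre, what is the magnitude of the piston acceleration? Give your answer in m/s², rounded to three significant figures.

74.4

ω = 135.1 rad/s
x(θ) = r cosθ + √(L² − r² sin²θ); with ω constant, a = ω²·d²x/dθ².
d²x/dθ² = −r cosθ − r²(cos2θ)/√u − r⁴ sin²2θ/(4u^{3/2}),  u = L² − r² sin²θ = 0.0614945 m².
Substituting r = 0.0593 m, L = 0.2548 m, θ = 80.9°: d²x/dθ² = +0.0040725 m.
a = ω²·d²x/dθ² = (135.1)²·(+0.0040725) = +74.365 m/s²;  |a| = 74.365 m/s².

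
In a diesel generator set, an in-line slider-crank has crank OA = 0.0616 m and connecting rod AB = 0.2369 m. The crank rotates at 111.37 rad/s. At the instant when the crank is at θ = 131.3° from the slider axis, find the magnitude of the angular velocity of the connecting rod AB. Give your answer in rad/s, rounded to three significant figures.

19.5

ω = 111.4 rad/s
The rod makes angle φ with the slider axis where L sinφ = r sinθ; differentiating, L cosφ·φ̇ = r ω cosθ.
L cosφ = √(L² − r² sin²θ) = 0.23234 m.
|ω_rod| = r ω |cosθ| / √(L² − r² sin²θ) = 0.0616·111.4·0.66000/0.23234 = 19.488 rad/s.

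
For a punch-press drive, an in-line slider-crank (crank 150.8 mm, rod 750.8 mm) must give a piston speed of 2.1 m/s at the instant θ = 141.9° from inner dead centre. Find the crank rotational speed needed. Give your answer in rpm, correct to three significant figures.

256

For an in-line slider-crank, |v_piston| = rω|sinθ|·[1 + r cosθ/√(L² − r² sin²θ)].
With r = 0.1508 m, L = 0.7508 m, θ = 141.9°: the bracketed kinematic factor |dx/dθ| = 0.078228 m.
ω = v/|dx/dθ| = 2.1/0.078228 = 26.845 rad/s.
N = 60ω/(2π) = 256.35 rpm.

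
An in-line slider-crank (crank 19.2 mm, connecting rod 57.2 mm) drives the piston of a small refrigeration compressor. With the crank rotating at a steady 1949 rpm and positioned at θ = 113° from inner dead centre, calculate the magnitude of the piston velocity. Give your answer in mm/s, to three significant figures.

3110

ω = 2π·1949/60 = 204.1 rad/s
For an in-line slider-crank, x = r cosθ + √(L² − r² sin²θ), so v = −rω sinθ·[1 + r cosθ/√(L² − r² sin²θ)].
With r = 0.0192 m, L = 0.0572 m, θ = 113°: √(L² − r² sin²θ) = 0.054401 m.
v = −0.0192·204.1·0.92050·[1 + 0.0192·-0.39073/0.054401] = -3.1097 m/s.
|v| = 3.1097 m/s = 3109.7 mm/s.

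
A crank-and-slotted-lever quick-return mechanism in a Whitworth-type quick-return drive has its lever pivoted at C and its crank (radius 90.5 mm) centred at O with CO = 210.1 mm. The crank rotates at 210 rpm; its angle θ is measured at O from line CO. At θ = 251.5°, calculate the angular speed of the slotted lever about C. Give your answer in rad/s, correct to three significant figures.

1.18

ω = 21.99 rad/s (from 210 rpm).
Crank pin A relative to C: A = (d + r cosθ, r sinθ); lever angle φ = atan2(r sinθ, d + r cosθ).
Differentiating tanφ: φ̇ = rω(d cosθ + r)/(d² + r² + 2dr cosθ).
d² + r² + 2dr cosθ = |CA|² = 0.0402658 m²;  d cosθ + r = +0.023834 m.
|ω_lever| = |0.0905·21.99·+0.023834| / 0.0402658 = 1.178 rad/s.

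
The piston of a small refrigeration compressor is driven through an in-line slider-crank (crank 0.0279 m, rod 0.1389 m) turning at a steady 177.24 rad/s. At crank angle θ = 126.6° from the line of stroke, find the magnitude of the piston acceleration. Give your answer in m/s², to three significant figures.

572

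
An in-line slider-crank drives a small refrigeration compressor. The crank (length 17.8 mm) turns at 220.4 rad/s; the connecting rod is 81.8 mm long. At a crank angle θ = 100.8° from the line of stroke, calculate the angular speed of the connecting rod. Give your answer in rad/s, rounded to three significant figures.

9.20

ω = 220.4 rad/s
The rod makes angle φ with the slider axis where L sinφ = r sinθ; differentiating, L cosφ·φ̇ = r ω cosθ.
L cosφ = √(L² − r² sin²θ) = 0.079909 m.
|ω_rod| = r ω |cosθ| / √(L² − r² sin²θ) = 0.0178·220.4·0.18738/0.079909 = 9.1994 rad/s.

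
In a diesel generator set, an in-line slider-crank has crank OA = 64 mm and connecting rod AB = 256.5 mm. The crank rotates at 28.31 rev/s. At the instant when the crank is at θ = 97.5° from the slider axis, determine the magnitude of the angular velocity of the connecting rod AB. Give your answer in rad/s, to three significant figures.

ω = 177.9 rad/s (converted from 28.31 rev/s).
The rod makes angle φ with the slider axis where L sinφ = r sinθ; differentiating, L cosφ·φ̇ = r ω cosθ.
L cosφ = √(L² − r² sin²θ) = 0.24853 m.
|ω_rod| = r ω |cosθ| / √(L² − r² sin²θ) = 0.064·177.9·0.13053/0.24853 = 5.9789 rad/s.

5.98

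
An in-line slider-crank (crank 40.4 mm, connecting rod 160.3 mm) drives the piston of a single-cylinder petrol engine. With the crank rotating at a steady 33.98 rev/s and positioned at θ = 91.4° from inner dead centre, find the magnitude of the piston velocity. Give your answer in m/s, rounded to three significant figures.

ω = 2π·34 = 213.5 rad/s
For an in-line slider-crank, x = r cosθ + √(L² − r² sin²θ), so v = −rω sinθ·[1 + r cosθ/√(L² − r² sin²θ)].
With r = 0.0404 m, L = 0.1603 m, θ = 91.4°: √(L² − r² sin²θ) = 0.15513 m.
v = −0.0404·213.5·0.99970·[1 + 0.0404·-0.02443/0.15513] = -8.5681 m/s.
|v| = 8.5681 m/s.

8.57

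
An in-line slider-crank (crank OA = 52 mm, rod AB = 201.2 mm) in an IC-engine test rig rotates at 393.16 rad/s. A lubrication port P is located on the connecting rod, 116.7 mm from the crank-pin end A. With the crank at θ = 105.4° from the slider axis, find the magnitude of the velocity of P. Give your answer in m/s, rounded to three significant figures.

19.0

ω = 393.2 rad/s.  Crank-pin speed |V_A| = rω = 20.444 m/s, perpendicular to OA.
Rod angle: sinφ = −(r/L) sinθ ⇒ φ = -14.428°; ω_rod = −rω cosθ/√(L²−r²sin²θ) = +27.862 rad/s.
V_P = V_A + ω_rod × AP, with AP = 0.1167 m along the rod.
Components: V_Px = −rω sinθ − a·ω_rod·sinφ = -18.9 m/s;  V_Py = rω cosθ + a·ω_rod·cosφ = -2.2801 m/s.
|V_P| = √(V_Px² + V_Py²) = 19.037 m/s.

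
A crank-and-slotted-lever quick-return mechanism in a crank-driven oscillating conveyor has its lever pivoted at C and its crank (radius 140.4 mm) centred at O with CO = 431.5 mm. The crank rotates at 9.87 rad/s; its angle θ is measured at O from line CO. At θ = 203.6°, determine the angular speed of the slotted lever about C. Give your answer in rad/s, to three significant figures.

3.72

ω = 9.87 rad/s
Crank pin A relative to C: A = (d + r cosθ, r sinθ); lever angle φ = atan2(r sinθ, d + r cosθ).
Differentiating tanφ: φ̇ = rω(d cosθ + r)/(d² + r² + 2dr cosθ).
d² + r² + 2dr cosθ = |CA|² = 0.0948731 m²;  d cosθ + r = -0.25501 m.
|ω_lever| = |0.1404·9.87·-0.25501| / 0.0948731 = 3.7248 rad/s.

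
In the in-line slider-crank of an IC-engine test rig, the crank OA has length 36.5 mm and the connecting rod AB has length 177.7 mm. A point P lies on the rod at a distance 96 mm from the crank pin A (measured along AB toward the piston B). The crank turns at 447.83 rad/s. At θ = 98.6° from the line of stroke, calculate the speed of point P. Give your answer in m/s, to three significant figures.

ω = 447.8 rad/s.  Crank-pin speed |V_A| = rω = 16.346 m/s, perpendicular to OA.
Rod angle: sinφ = −(r/L) sinθ ⇒ φ = -11.718°; ω_rod = −rω cosθ/√(L²−r²sin²θ) = +14.048 rad/s.
V_P = V_A + ω_rod × AP, with AP = 0.096 m along the rod.
Components: V_Px = −rω sinθ − a·ω_rod·sinφ = -15.888 m/s;  V_Py = rω cosθ + a·ω_rod·cosφ = -1.1238 m/s.
|V_P| = √(V_Px² + V_Py²) = 15.928 m/s.

15.9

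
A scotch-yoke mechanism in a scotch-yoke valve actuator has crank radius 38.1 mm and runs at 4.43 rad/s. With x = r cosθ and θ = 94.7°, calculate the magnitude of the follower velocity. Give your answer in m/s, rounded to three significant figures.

ω = 4.43 rad/s
x = r cosθ ⇒ ẋ = −rω sinθ.
|v| = rω|sinθ| = 0.0381·4.43·|sin 94.7°| = 0.16822 m/s.

0.168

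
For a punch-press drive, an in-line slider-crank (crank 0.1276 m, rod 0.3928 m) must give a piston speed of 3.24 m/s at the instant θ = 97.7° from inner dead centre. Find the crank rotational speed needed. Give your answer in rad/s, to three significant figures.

26.9

For an in-line slider-crank, |v_piston| = rω|sinθ|·[1 + r cosθ/√(L² − r² sin²θ)].
With r = 0.1276 m, L = 0.3928 m, θ = 97.7°: the bracketed kinematic factor |dx/dθ| = 0.12064 m.
ω = v/|dx/dθ| = 3.24/0.12064 = 26.858 rad/s.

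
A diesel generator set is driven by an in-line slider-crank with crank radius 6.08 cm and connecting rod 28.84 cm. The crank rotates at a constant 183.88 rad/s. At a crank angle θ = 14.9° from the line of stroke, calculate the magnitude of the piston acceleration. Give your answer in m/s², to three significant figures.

2360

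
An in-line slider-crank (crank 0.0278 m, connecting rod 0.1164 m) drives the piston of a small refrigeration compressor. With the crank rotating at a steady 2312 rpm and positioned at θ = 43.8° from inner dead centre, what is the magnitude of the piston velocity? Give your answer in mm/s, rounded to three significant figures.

ω = 2π·2312/60 = 242.1 rad/s
For an in-line slider-crank, x = r cosθ + √(L² − r² sin²θ), so v = −rω sinθ·[1 + r cosθ/√(L² − r² sin²θ)].
With r = 0.0278 m, L = 0.1164 m, θ = 43.8°: √(L² − r² sin²θ) = 0.1148 m.
v = −0.0278·242.1·0.69214·[1 + 0.0278·0.72176/0.1148] = -5.4729 m/s.
|v| = 5.4729 m/s = 5472.9 mm/s.

5470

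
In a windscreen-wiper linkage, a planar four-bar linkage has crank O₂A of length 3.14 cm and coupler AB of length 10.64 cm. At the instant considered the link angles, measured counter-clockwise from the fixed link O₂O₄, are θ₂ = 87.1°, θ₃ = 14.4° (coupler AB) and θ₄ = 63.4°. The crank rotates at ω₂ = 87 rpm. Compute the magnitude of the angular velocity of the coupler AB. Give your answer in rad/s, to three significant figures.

1.43

ω₂ = 9.111 rad/s (from 87 rpm).
Differentiating the loop-closure r₂e^{iθ₂}+r₃e^{iθ₃}=r₁+r₄e^{iθ₄} gives r₂ω₂e^{iθ₂}+r₃ω₃e^{iθ₃}=r₄ω₄e^{iθ₄}.
Eliminating the other unknown: ω₃ = r₂ω₂ sin(θ₄−θ₂) / [r₃ sin(θ₃−θ₄)].
Numerator sine = -0.40195; denominator sine = -0.75471.
Result = 0.0314·9.111·(-0.40195) / (0.1064·(-0.75471)) = +1.4319 rad/s; magnitude 1.4319 rad/s.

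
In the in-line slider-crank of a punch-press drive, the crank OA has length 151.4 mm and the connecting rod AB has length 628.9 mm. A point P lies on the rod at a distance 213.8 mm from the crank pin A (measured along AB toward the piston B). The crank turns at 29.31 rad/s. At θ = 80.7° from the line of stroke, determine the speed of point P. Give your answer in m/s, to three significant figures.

4.46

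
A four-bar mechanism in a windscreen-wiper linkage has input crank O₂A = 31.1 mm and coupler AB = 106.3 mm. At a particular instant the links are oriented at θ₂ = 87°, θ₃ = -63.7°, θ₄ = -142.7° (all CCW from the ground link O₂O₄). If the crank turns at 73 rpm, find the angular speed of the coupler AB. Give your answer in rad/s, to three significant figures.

ω₂ = 7.645 rad/s (from 73 rpm).
Differentiating the loop-closure r₂e^{iθ₂}+r₃e^{iθ₃}=r₁+r₄e^{iθ₄} gives r₂ω₂e^{iθ₂}+r₃ω₃e^{iθ₃}=r₄ω₄e^{iθ₄}.
Eliminating the other unknown: ω₃ = r₂ω₂ sin(θ₄−θ₂) / [r₃ sin(θ₃−θ₄)].
Numerator sine = +0.76267; denominator sine = +0.98163.
Result = 0.0311·7.645·(+0.76267) / (0.1063·(+0.98163)) = +1.7377 rad/s; magnitude 1.7377 rad/s.

1.74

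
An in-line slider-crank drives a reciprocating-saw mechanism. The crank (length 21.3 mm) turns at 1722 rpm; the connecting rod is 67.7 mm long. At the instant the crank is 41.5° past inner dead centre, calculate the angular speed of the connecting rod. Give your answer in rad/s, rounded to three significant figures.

43.4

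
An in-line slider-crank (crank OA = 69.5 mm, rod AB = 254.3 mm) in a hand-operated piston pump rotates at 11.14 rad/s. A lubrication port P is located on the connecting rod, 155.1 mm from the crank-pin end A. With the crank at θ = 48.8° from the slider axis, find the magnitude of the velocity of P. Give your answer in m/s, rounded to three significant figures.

0.678

ω = 11.14 rad/s.  Crank-pin speed |V_A| = rω = 0.77423 m/s, perpendicular to OA.
Rod angle: sinφ = −(r/L) sinθ ⇒ φ = -11.867°; ω_rod = −rω cosθ/√(L²−r²sin²θ) = -2.0492 rad/s.
V_P = V_A + ω_rod × AP, with AP = 0.1551 m along the rod.
Components: V_Px = −rω sinθ − a·ω_rod·sinφ = -0.6479 m/s;  V_Py = rω cosθ + a·ω_rod·cosφ = +0.19894 m/s.
|V_P| = √(V_Px² + V_Py²) = 0.67775 m/s.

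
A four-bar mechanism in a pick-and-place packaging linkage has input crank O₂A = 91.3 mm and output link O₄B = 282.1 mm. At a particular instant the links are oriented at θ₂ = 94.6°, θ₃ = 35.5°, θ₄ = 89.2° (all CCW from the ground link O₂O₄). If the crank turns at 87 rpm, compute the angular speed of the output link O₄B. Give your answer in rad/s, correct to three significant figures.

3.14

ω₂ = 9.111 rad/s (from 87 rpm).
Differentiating the loop-closure r₂e^{iθ₂}+r₃e^{iθ₃}=r₁+r₄e^{iθ₄} gives r₂ω₂e^{iθ₂}+r₃ω₃e^{iθ₃}=r₄ω₄e^{iθ₄}.
Eliminating the other unknown: ω₄ = r₂ω₂ sin(θ₂−θ₃) / [r₄ sin(θ₄−θ₃)].
Numerator sine = +0.85806; denominator sine = +0.80593.
Result = 0.0913·9.111·(+0.85806) / (0.2821·(+0.80593)) = +3.1393 rad/s; magnitude 3.1393 rad/s.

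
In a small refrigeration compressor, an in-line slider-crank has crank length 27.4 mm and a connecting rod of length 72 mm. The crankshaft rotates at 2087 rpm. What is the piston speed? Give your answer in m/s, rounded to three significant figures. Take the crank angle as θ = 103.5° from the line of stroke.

5.27

ω = 2π·2087/60 = 218.6 rad/s
For an in-line slider-crank, x = r cosθ + √(L² − r² sin²θ), so v = −rω sinθ·[1 + r cosθ/√(L² − r² sin²θ)].
With r = 0.0274 m, L = 0.072 m, θ = 103.5°: √(L² − r² sin²θ) = 0.066889 m.
v = −0.0274·218.6·0.97237·[1 + 0.0274·-0.23345/0.066889] = -5.266 m/s.
|v| = 5.266 m/s.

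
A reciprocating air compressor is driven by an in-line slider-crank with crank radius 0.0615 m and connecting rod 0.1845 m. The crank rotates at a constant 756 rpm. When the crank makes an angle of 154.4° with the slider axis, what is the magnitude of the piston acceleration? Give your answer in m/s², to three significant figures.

ω = 2π·756/60 = 79.17 rad/s
x(θ) = r cosθ + √(L² − r² sin²θ); with ω constant, a = ω²·d²x/dθ².
d²x/dθ² = −r cosθ − r²(cos2θ)/√u − r⁴ sin²2θ/(4u^{3/2}),  u = L² − r² sin²θ = 0.0333341 m².
Substituting r = 0.0615 m, L = 0.1845 m, θ = 154.4°: d²x/dθ² = +0.042125 m.
a = ω²·d²x/dθ² = (79.17)²·(+0.042125) = +264.02 m/s²;  |a| = 264.02 m/s².

264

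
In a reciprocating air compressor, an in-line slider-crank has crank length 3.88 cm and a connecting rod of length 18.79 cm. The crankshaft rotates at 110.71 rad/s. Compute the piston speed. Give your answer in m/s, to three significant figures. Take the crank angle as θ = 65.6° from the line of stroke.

ω = 110.7 rad/s
For an in-line slider-crank, x = r cosθ + √(L² − r² sin²θ), so v = −rω sinθ·[1 + r cosθ/√(L² − r² sin²θ)].
With r = 0.0388 m, L = 0.1879 m, θ = 65.6°: √(L² − r² sin²θ) = 0.18455 m.
v = −0.0388·110.7·0.91068·[1 + 0.0388·0.41310/0.18455] = -4.2516 m/s.
|v| = 4.2516 m/s.

4.25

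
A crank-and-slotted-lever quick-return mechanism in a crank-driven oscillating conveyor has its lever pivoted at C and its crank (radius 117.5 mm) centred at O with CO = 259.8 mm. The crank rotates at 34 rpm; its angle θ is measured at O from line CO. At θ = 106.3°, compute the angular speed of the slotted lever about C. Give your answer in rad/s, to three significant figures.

0.291

ω = 3.56 rad/s (from 34 rpm).
Crank pin A relative to C: A = (d + r cosθ, r sinθ); lever angle φ = atan2(r sinθ, d + r cosθ).
Differentiating tanφ: φ̇ = rω(d cosθ + r)/(d² + r² + 2dr cosθ).
d² + r² + 2dr cosθ = |CA|² = 0.0641667 m²;  d cosθ + r = +0.044583 m.
|ω_lever| = |0.1175·3.56·+0.044583| / 0.0641667 = 0.29067 rad/s.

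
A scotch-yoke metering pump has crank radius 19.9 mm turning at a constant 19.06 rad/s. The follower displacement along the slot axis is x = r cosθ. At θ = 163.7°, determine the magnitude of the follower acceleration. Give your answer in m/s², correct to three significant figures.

ω = 19.06 rad/s
x = r cosθ ⇒ ẍ = −rω² cosθ (ω constant).
|a| = rω²|cosθ| = 0.0199·(19.06)²·|cos 163.7°| = 6.9388 m/s².

6.94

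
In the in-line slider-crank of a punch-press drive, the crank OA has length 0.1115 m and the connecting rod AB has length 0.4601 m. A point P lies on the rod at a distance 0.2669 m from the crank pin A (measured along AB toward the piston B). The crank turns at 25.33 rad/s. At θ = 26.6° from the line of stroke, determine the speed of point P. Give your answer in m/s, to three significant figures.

1.78

ω = 25.33 rad/s.  Crank-pin speed |V_A| = rω = 2.8243 m/s, perpendicular to OA.
Rod angle: sinφ = −(r/L) sinθ ⇒ φ = -6.229°; ω_rod = −rω cosθ/√(L²−r²sin²θ) = -5.5213 rad/s.
V_P = V_A + ω_rod × AP, with AP = 0.2669 m along the rod.
Components: V_Px = −rω sinθ − a·ω_rod·sinφ = -1.4245 m/s;  V_Py = rω cosθ + a·ω_rod·cosφ = +1.0604 m/s.
|V_P| = √(V_Px² + V_Py²) = 1.7759 m/s.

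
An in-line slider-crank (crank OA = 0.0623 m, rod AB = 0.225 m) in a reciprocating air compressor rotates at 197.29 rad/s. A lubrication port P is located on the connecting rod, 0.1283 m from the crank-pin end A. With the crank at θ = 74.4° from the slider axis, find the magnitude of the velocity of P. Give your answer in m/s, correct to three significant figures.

12.4

ω = 197.3 rad/s.  Crank-pin speed |V_A| = rω = 12.291 m/s, perpendicular to OA.
Rod angle: sinφ = −(r/L) sinθ ⇒ φ = -15.467°; ω_rod = −rω cosθ/√(L²−r²sin²θ) = -15.242 rad/s.
V_P = V_A + ω_rod × AP, with AP = 0.1283 m along the rod.
Components: V_Px = −rω sinθ − a·ω_rod·sinφ = -12.36 m/s;  V_Py = rω cosθ + a·ω_rod·cosφ = +1.4206 m/s.
|V_P| = √(V_Px² + V_Py²) = 12.441 m/s.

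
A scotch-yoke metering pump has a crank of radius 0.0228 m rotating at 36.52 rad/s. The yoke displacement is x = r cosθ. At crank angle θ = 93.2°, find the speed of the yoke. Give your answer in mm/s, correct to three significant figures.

831

ω = 36.52 rad/s
x = r cosθ ⇒ ẋ = −rω sinθ.
|v| = rω|sinθ| = 0.0228·36.52·|sin 93.2°| = 0.83136 m/s = 831.36 mm/s.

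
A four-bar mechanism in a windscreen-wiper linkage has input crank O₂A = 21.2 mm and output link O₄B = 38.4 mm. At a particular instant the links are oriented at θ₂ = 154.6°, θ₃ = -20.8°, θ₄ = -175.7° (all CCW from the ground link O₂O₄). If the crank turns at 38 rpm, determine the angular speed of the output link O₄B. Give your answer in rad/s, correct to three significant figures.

0.415

ω₂ = 3.979 rad/s (from 38 rpm).
Differentiating the loop-closure r₂e^{iθ₂}+r₃e^{iθ₃}=r₁+r₄e^{iθ₄} gives r₂ω₂e^{iθ₂}+r₃ω₃e^{iθ₃}=r₄ω₄e^{iθ₄}.
Eliminating the other unknown: ω₄ = r₂ω₂ sin(θ₂−θ₃) / [r₄ sin(θ₄−θ₃)].
Numerator sine = +0.08020; denominator sine = -0.42420.
Result = 0.0212·3.979·(+0.08020) / (0.0384·(-0.42420)) = -0.41535 rad/s; magnitude 0.41535 rad/s.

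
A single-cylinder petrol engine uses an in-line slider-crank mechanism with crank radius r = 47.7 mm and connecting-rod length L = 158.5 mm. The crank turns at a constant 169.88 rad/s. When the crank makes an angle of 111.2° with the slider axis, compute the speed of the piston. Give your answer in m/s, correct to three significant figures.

6.70

ω = 169.9 rad/s
For an in-line slider-crank, x = r cosθ + √(L² − r² sin²θ), so v = −rω sinθ·[1 + r cosθ/√(L² − r² sin²θ)].
With r = 0.0477 m, L = 0.1585 m, θ = 111.2°: √(L² − r² sin²θ) = 0.15213 m.
v = −0.0477·169.9·0.93232·[1 + 0.0477·-0.36162/0.15213] = -6.6983 m/s.
|v| = 6.6983 m/s.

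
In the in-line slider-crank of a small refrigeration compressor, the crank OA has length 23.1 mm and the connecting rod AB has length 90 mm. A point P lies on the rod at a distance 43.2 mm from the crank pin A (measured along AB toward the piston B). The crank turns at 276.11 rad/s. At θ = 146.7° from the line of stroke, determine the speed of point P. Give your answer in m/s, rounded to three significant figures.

4.19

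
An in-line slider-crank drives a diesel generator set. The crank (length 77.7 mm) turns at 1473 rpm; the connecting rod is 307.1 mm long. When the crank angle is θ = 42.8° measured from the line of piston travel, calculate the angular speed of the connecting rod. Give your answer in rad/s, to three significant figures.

29.1

ω = 154.3 rad/s (converted from 1473 rpm).
The rod makes angle φ with the slider axis where L sinφ = r sinθ; differentiating, L cosφ·φ̇ = r ω cosθ.
L cosφ = √(L² − r² sin²θ) = 0.30253 m.
|ω_rod| = r ω |cosθ| / √(L² − r² sin²θ) = 0.0777·154.3·0.73373/0.30253 = 29.068 rad/s.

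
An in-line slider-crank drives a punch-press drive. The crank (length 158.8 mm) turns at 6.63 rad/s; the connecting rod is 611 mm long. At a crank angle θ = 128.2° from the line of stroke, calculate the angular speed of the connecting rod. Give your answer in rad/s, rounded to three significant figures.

1.09

ω = 6.63 rad/s
The rod makes angle φ with the slider axis where L sinφ = r sinθ; differentiating, L cosφ·φ̇ = r ω cosθ.
L cosφ = √(L² − r² sin²θ) = 0.59812 m.
|ω_rod| = r ω |cosθ| / √(L² − r² sin²θ) = 0.1588·6.63·0.61841/0.59812 = 1.0886 rad/s.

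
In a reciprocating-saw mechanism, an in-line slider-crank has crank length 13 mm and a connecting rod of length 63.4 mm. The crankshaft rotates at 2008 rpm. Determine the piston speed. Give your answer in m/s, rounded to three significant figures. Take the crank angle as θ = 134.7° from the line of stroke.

ω = 2π·2008/60 = 210.3 rad/s
For an in-line slider-crank, x = r cosθ + √(L² − r² sin²θ), so v = −rω sinθ·[1 + r cosθ/√(L² − r² sin²θ)].
With r = 0.013 m, L = 0.0634 m, θ = 134.7°: √(L² − r² sin²θ) = 0.062723 m.
v = −0.013·210.3·0.71080·[1 + 0.013·-0.70339/0.062723] = -1.6598 m/s.
|v| = 1.6598 m/s.

1.66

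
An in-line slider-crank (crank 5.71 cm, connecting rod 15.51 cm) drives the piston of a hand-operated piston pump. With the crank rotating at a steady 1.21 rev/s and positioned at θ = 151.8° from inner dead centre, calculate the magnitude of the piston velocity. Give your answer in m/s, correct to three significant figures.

0.138

ω = 2π·1.21 = 7.603 rad/s
For an in-line slider-crank, x = r cosθ + √(L² − r² sin²θ), so v = −rω sinθ·[1 + r cosθ/√(L² − r² sin²θ)].
With r = 0.0571 m, L = 0.1551 m, θ = 151.8°: √(L² − r² sin²θ) = 0.15273 m.
v = −0.0571·7.603·0.47255·[1 + 0.0571·-0.88130/0.15273] = -0.13755 m/s.
|v| = 0.13755 m/s.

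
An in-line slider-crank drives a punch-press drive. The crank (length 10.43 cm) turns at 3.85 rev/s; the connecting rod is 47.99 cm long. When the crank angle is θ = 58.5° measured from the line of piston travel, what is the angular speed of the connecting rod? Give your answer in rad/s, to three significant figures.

ω = 24.19 rad/s (converted from 3.85 rev/s).
The rod makes angle φ with the slider axis where L sinφ = r sinθ; differentiating, L cosφ·φ̇ = r ω cosθ.
L cosφ = √(L² − r² sin²θ) = 0.47159 m.
|ω_rod| = r ω |cosθ| / √(L² − r² sin²θ) = 0.1043·24.19·0.52250/0.47159 = 2.7954 rad/s.

2.80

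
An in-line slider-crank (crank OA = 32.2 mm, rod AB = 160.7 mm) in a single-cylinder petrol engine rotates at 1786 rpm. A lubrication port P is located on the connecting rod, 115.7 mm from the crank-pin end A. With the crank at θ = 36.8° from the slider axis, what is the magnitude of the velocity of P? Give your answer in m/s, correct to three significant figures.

4.25

ω = 187 rad/s.  Crank-pin speed |V_A| = rω = 6.0223 m/s, perpendicular to OA.
Rod angle: sinφ = −(r/L) sinθ ⇒ φ = -6.894°; ω_rod = −rω cosθ/√(L²−r²sin²θ) = -30.227 rad/s.
V_P = V_A + ω_rod × AP, with AP = 0.1157 m along the rod.
Components: V_Px = −rω sinθ − a·ω_rod·sinφ = -4.0273 m/s;  V_Py = rω cosθ + a·ω_rod·cosφ = +1.3504 m/s.
|V_P| = √(V_Px² + V_Py²) = 4.2477 m/s.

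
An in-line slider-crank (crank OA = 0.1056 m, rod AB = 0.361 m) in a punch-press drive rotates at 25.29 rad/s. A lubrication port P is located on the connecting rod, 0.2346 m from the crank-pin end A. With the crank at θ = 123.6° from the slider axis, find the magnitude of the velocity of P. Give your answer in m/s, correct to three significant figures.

ω = 25.29 rad/s.  Crank-pin speed |V_A| = rω = 2.6706 m/s, perpendicular to OA.
Rod angle: sinφ = −(r/L) sinθ ⇒ φ = -14.102°; ω_rod = −rω cosθ/√(L²−r²sin²θ) = +4.2211 rad/s.
V_P = V_A + ω_rod × AP, with AP = 0.2346 m along the rod.
Components: V_Px = −rω sinθ − a·ω_rod·sinφ = -1.9831 m/s;  V_Py = rω cosθ + a·ω_rod·cosφ = -0.51747 m/s.
|V_P| = √(V_Px² + V_Py²) = 2.0495 m/s.

2.05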